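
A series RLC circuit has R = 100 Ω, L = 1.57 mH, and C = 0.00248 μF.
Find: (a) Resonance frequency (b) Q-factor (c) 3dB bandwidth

Step 1 — Resonance: ω₀ = 1/√(LC) = 1/√(0.00157·2.48e-09) = 5.068e+05 rad/s.
Step 2 — f₀ = ω₀/(2π) = 8.066e+04 Hz.
Step 3 — Series Q: Q = ω₀L/R = 5.068e+05·0.00157/100 = 7.957.
Step 4 — Bandwidth: Δω = ω₀/Q = 6.369e+04 rad/s; BW = Δω/(2π) = 1.014e+04 Hz.

(a) f₀ = 8.066e+04 Hz  (b) Q = 7.957  (c) BW = 1.014e+04 Hz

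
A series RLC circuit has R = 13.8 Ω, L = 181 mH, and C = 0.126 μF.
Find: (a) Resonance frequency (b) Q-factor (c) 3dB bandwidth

Step 1 — Resonance: ω₀ = 1/√(LC) = 1/√(0.181·1.26e-07) = 6622 rad/s.
Step 2 — f₀ = ω₀/(2π) = 1054 Hz.
Step 3 — Series Q: Q = ω₀L/R = 6622·0.181/13.8 = 86.85.
Step 4 — Bandwidth: Δω = ω₀/Q = 76.24 rad/s; BW = Δω/(2π) = 12.13 Hz.

(a) f₀ = 1054 Hz  (b) Q = 86.85  (c) BW = 12.13 Hz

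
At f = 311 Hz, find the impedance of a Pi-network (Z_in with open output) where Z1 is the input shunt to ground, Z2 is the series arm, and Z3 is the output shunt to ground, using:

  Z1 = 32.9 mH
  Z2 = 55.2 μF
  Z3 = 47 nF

Step 1 — Angular frequency: ω = 2π·f = 2π·311 = 1954 rad/s.
Step 2 — Component impedances:
  Z1: Z = jωL = j·1954·0.0329 = 0 + j64.29 Ω
  Z2: Z = 1/(jωC) = -j/(ω·C) = 0 - j9.271 Ω
  Z3: Z = 1/(jωC) = -j/(ω·C) = 0 - j1.089e+04 Ω
Step 3 — With open output, the series arm Z2 and the output shunt Z3 appear in series to ground: Z2 + Z3 = 0 - j1.09e+04 Ω.
Step 4 — Parallel with input shunt Z1: Z_in = Z1 || (Z2 + Z3) = 0 + j64.67 Ω = 64.67∠90.0° Ω.

Z = 0 + j64.67 Ω = 64.67∠90.0° Ω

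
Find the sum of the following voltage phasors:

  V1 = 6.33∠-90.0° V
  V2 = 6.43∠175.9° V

Step 1 — Convert each phasor to rectangular form:
  V1 = 6.33·(cos(-90.0°) + j·sin(-90.0°)) = 0 - j6.33 V
  V2 = 6.43·(cos(175.9°) + j·sin(175.9°)) = -6.414 + j0.4597 V
Step 2 — Sum components: V_total = -6.414 - j5.87 V.
Step 3 — Convert to polar: |V_total| = 8.694 V, ∠V_total = -137.5°.

V_total = 8.694∠-137.5° V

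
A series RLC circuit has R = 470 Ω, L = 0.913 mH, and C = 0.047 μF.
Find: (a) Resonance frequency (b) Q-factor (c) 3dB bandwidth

Step 1 — Resonance: ω₀ = 1/√(LC) = 1/√(0.000913·4.7e-08) = 1.527e+05 rad/s.
Step 2 — f₀ = ω₀/(2π) = 2.43e+04 Hz.
Step 3 — Series Q: Q = ω₀L/R = 1.527e+05·0.000913/470 = 0.2965.
Step 4 — Bandwidth: Δω = ω₀/Q = 5.148e+05 rad/s; BW = Δω/(2π) = 8.193e+04 Hz.

(a) f₀ = 2.43e+04 Hz  (b) Q = 0.2965  (c) BW = 8.193e+04 Hz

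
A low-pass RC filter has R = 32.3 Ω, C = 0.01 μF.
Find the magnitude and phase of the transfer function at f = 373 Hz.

Step 1 — Angular frequency: ω = 2π·373 = 2344 rad/s.
Step 2 — Transfer function: H(jω) = 1/(1 + jωRC).
Step 3 — Denominator: 1 + jωRC = 1 + j·2344·32.3·1e-08 = 1 + j0.000757.
Step 4 — H = 1 - j0.000757.
Step 5 — Magnitude: |H| = 1 (-0.0 dB); phase: φ = -0.0°.

|H| = 1 (-0.0 dB), φ = -0.0°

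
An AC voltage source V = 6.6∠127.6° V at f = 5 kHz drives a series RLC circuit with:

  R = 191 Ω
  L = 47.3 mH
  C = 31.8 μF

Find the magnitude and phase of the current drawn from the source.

Step 1 — Angular frequency: ω = 2π·f = 2π·5000 = 3.142e+04 rad/s.
Step 2 — Component impedances:
  R: Z = R = 191 Ω
  L: Z = jωL = j·3.142e+04·0.0473 = 0 + j1486 Ω
  C: Z = 1/(jωC) = -j/(ω·C) = 0 - j1.001 Ω
Step 3 — Series combination: Z_total = R + L + C = 191 + j1485 Ω = 1497∠82.7° Ω.
Step 4 — Source phasor: V = 6.6∠127.6° V = -4.027 + j5.229 V.
Step 5 — Ohm's law: I = V / Z_total = (-4.027 + j5.229) / (191 + j1485) = 0.003121 + j0.003113 A.
Step 6 — Convert to polar: |I| = 0.004408 A, ∠I = 44.9°.

I = 0.004408∠44.9° A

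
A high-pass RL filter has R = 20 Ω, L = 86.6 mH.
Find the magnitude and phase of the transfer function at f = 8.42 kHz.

Step 1 — Angular frequency: ω = 2π·8420 = 5.29e+04 rad/s.
Step 2 — Transfer function: H(jω) = jωL/(R + jωL).
Step 3 — Numerator jωL = j·4582; denominator R + jωL = 20 + j4582.
Step 4 — H = 1 + j0.004365.
Step 5 — Magnitude: |H| = 1 (-0.0 dB); phase: φ = 0.3°.

|H| = 1 (-0.0 dB), φ = 0.3°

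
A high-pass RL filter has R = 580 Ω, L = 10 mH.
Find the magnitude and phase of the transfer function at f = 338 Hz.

Step 1 — Angular frequency: ω = 2π·338 = 2124 rad/s.
Step 2 — Transfer function: H(jω) = jωL/(R + jωL).
Step 3 — Numerator jωL = j·21.24; denominator R + jωL = 580 + j21.24.
Step 4 — H = 0.001339 + j0.03657.
Step 5 — Magnitude: |H| = 0.03659 (-28.7 dB); phase: φ = 87.9°.

|H| = 0.03659 (-28.7 dB), φ = 87.9°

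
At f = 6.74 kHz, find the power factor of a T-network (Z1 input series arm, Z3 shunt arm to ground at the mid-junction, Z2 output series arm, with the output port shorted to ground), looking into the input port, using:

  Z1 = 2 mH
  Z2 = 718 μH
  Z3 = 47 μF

Step 1 — Angular frequency: ω = 2π·f = 2π·6740 = 4.235e+04 rad/s.
Step 2 — Component impedances:
  Z1: Z = jωL = j·4.235e+04·0.002 = 0 + j84.7 Ω
  Z2: Z = jωL = j·4.235e+04·0.000718 = 0 + j30.41 Ω
  Z3: Z = 1/(jωC) = -j/(ω·C) = 0 - j0.5024 Ω
Step 3 — With the output port shorted to ground, the output series arm Z2 runs from the junction to ground; the shunt arm Z3 also runs from the junction to ground. They appear in parallel: Z3 || Z2 = 0 - j0.5109 Ω.
Step 4 — Series with input arm Z1: Z_in = Z1 + (Z3 || Z2) = 0 + j84.19 Ω = 84.19∠90.0° Ω.
Step 5 — Power factor: PF = cos(φ) = Re(Z)/|Z| = 0/84.19 = 0.
Step 6 — Type: Im(Z) = 84.19 ⇒ lagging (phase φ = 90.0°).

PF = 0 (lagging, φ = 90.0°)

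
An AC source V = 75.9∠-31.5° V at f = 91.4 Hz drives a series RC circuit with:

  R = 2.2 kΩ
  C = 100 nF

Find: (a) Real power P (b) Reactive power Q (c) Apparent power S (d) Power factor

Step 1 — Angular frequency: ω = 2π·f = 2π·91.4 = 574.3 rad/s.
Step 2 — Component impedances:
  R: Z = R = 2200 Ω
  C: Z = 1/(jωC) = -j/(ω·C) = 0 - j1.741e+04 Ω
Step 3 — Series combination: Z_total = R + C = 2200 - j1.741e+04 Ω = 1.755e+04∠-82.8° Ω.
Step 4 — Source phasor: V = 75.9∠-31.5° V = 64.72 - j39.66 V.
Step 5 — Current: I = V / Z = 0.002704 + j0.003375 A = 0.004324∠51.3° A.
Step 6 — Complex power: S = V·I* = 0.04114 - j0.3256 VA.
Step 7 — Real power: P = Re(S) = 0.04114 W.
Step 8 — Reactive power: Q = Im(S) = -0.3256 VAR.
Step 9 — Apparent power: |S| = 0.3282 VA.
Step 10 — Power factor: PF = P/|S| = 0.1253 (leading).

(a) P = 0.04114 W  (b) Q = -0.3256 VAR  (c) S = 0.3282 VA  (d) PF = 0.1253 (leading)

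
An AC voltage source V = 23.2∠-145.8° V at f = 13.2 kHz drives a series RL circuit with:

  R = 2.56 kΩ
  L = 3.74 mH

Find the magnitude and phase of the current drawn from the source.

Step 1 — Angular frequency: ω = 2π·f = 2π·1.32e+04 = 8.294e+04 rad/s.
Step 2 — Component impedances:
  R: Z = R = 2560 Ω
  L: Z = jωL = j·8.294e+04·0.00374 = 0 + j310.2 Ω
Step 3 — Series combination: Z_total = R + L = 2560 + j310.2 Ω = 2579∠6.9° Ω.
Step 4 — Source phasor: V = 23.2∠-145.8° V = -19.19 - j13.04 V.
Step 5 — Ohm's law: I = V / Z_total = (-19.19 - j13.04) / (2560 + j310.2) = -0.007995 - j0.004125 A.
Step 6 — Convert to polar: |I| = 0.008997 A, ∠I = -152.7°.

I = 0.008997∠-152.7° A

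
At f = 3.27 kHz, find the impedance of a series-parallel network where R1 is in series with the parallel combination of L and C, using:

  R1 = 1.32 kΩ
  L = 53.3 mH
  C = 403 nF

Step 1 — Angular frequency: ω = 2π·f = 2π·3270 = 2.055e+04 rad/s.
Step 2 — Component impedances:
  R1: Z = R = 1320 Ω
  L: Z = jωL = j·2.055e+04·0.0533 = 0 + j1095 Ω
  C: Z = 1/(jωC) = -j/(ω·C) = 0 - j120.8 Ω
Step 3 — Parallel branch: L || C = 1/(1/L + 1/C) = 0 - j135.7 Ω.
Step 4 — Series with R1: Z_total = R1 + (L || C) = 1320 - j135.7 Ω = 1327∠-5.9° Ω.

Z = 1320 - j135.7 Ω = 1327∠-5.9° Ω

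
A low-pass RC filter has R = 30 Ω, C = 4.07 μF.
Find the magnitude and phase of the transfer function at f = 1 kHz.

Step 1 — Angular frequency: ω = 2π·1000 = 6283 rad/s.
Step 2 — Transfer function: H(jω) = 1/(1 + jωRC).
Step 3 — Denominator: 1 + jωRC = 1 + j·6283·30·4.07e-06 = 1 + j0.7672.
Step 4 — H = 0.6295 - j0.4829.
Step 5 — Magnitude: |H| = 0.7934 (-2.0 dB); phase: φ = -37.5°.

|H| = 0.7934 (-2.0 dB), φ = -37.5°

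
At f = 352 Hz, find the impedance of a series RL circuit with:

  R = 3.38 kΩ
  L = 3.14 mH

Step 1 — Angular frequency: ω = 2π·f = 2π·352 = 2212 rad/s.
Step 2 — Component impedances:
  R: Z = R = 3380 Ω
  L: Z = jωL = j·2212·0.00314 = 0 + j6.945 Ω
Step 3 — Series combination: Z_total = R + L = 3380 + j6.945 Ω = 3380∠0.1° Ω.

Z = 3380 + j6.945 Ω = 3380∠0.1° Ω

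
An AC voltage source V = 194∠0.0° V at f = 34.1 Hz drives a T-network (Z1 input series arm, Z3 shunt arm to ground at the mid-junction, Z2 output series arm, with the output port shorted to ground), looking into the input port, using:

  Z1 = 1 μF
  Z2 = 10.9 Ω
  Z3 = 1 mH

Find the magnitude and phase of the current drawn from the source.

Step 1 — Angular frequency: ω = 2π·f = 2π·34.1 = 214.3 rad/s.
Step 2 — Component impedances:
  Z1: Z = 1/(jωC) = -j/(ω·C) = 0 - j4667 Ω
  Z2: Z = R = 10.9 Ω
  Z3: Z = jωL = j·214.3·0.001 = 0 + j0.2143 Ω
Step 3 — With the output port shorted to ground, the output series arm Z2 runs from the junction to ground; the shunt arm Z3 also runs from the junction to ground. They appear in parallel: Z3 || Z2 = 0.00421 + j0.2142 Ω.
Step 4 — Series with input arm Z1: Z_in = Z1 + (Z3 || Z2) = 0.00421 - j4667 Ω = 4667∠-90.0° Ω.
Step 5 — Source phasor: V = 194∠0.0° V = 194 V.
Step 6 — Ohm's law: I = V / Z_total = (194) / (0.00421 - j4667) = 3.75e-08 + j0.04157 A.
Step 7 — Convert to polar: |I| = 0.04157 A, ∠I = 90.0°.

I = 0.04157∠90.0° A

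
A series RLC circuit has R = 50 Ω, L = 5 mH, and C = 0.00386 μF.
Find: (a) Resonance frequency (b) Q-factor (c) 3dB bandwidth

Step 1 — Resonance: ω₀ = 1/√(LC) = 1/√(0.005·3.86e-09) = 2.276e+05 rad/s.
Step 2 — f₀ = ω₀/(2π) = 3.623e+04 Hz.
Step 3 — Series Q: Q = ω₀L/R = 2.276e+05·0.005/50 = 22.76.
Step 4 — Bandwidth: Δω = ω₀/Q = 1e+04 rad/s; BW = Δω/(2π) = 1592 Hz.

(a) f₀ = 3.623e+04 Hz  (b) Q = 22.76  (c) BW = 1592 Hz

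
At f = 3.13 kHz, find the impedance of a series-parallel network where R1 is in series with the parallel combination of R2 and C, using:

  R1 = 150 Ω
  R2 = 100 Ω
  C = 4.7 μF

Step 1 — Angular frequency: ω = 2π·f = 2π·3130 = 1.967e+04 rad/s.
Step 2 — Component impedances:
  R1: Z = R = 150 Ω
  R2: Z = R = 100 Ω
  C: Z = 1/(jωC) = -j/(ω·C) = 0 - j10.82 Ω
Step 3 — Parallel branch: R2 || C = 1/(1/R2 + 1/C) = 1.157 - j10.69 Ω.
Step 4 — Series with R1: Z_total = R1 + (R2 || C) = 151.2 - j10.69 Ω = 151.5∠-4.0° Ω.

Z = 151.2 - j10.69 Ω = 151.5∠-4.0° Ω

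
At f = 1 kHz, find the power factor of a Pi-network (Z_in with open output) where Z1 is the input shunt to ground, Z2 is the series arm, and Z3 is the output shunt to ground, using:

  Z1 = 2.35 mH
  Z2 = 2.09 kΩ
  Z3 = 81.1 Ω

Step 1 — Angular frequency: ω = 2π·f = 2π·1000 = 6283 rad/s.
Step 2 — Component impedances:
  Z1: Z = jωL = j·6283·0.00235 = 0 + j14.77 Ω
  Z2: Z = R = 2090 Ω
  Z3: Z = R = 81.1 Ω
Step 3 — With open output, the series arm Z2 and the output shunt Z3 appear in series to ground: Z2 + Z3 = 2171 Ω.
Step 4 — Parallel with input shunt Z1: Z_in = Z1 || (Z2 + Z3) = 0.1004 + j14.76 Ω = 14.77∠89.6° Ω.
Step 5 — Power factor: PF = cos(φ) = Re(Z)/|Z| = 0.10041/14.765 = 0.006801.
Step 6 — Type: Im(Z) = 14.76 ⇒ lagging (phase φ = 89.6°).

PF = 0.006801 (lagging, φ = 89.6°)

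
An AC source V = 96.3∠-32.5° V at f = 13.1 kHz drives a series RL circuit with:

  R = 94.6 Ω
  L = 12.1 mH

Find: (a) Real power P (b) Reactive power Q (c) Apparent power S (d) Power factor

Step 1 — Angular frequency: ω = 2π·f = 2π·1.31e+04 = 8.231e+04 rad/s.
Step 2 — Component impedances:
  R: Z = R = 94.6 Ω
  L: Z = jωL = j·8.231e+04·0.0121 = 0 + j995.9 Ω
Step 3 — Series combination: Z_total = R + L = 94.6 + j995.9 Ω = 1000∠84.6° Ω.
Step 4 — Source phasor: V = 96.3∠-32.5° V = 81.22 - j51.74 V.
Step 5 — Current: I = V / Z = -0.04381 - j0.08571 A = 0.09626∠-117.1° A.
Step 6 — Complex power: S = V·I* = 0.8765 + j9.228 VA.
Step 7 — Real power: P = Re(S) = 0.8765 W.
Step 8 — Reactive power: Q = Im(S) = 9.228 VAR.
Step 9 — Apparent power: |S| = 9.27 VA.
Step 10 — Power factor: PF = P/|S| = 0.09456 (lagging).

(a) P = 0.8765 W  (b) Q = 9.228 VAR  (c) S = 9.27 VA  (d) PF = 0.09456 (lagging)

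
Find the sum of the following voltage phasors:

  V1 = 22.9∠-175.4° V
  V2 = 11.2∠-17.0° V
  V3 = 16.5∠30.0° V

Step 1 — Convert each phasor to rectangular form:
  V1 = 22.9·(cos(-175.4°) + j·sin(-175.4°)) = -22.83 - j1.837 V
  V2 = 11.2·(cos(-17.0°) + j·sin(-17.0°)) = 10.71 - j3.275 V
  V3 = 16.5·(cos(30.0°) + j·sin(30.0°)) = 14.29 + j8.25 V
Step 2 — Sum components: V_total = 2.174 + j3.139 V.
Step 3 — Convert to polar: |V_total| = 3.818 V, ∠V_total = 55.3°.

V_total = 3.818∠55.3° V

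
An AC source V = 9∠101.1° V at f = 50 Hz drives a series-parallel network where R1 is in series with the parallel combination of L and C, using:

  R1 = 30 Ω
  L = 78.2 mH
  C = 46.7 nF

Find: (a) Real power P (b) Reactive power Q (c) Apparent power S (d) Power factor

Step 1 — Angular frequency: ω = 2π·f = 2π·50 = 314.2 rad/s.
Step 2 — Component impedances:
  R1: Z = R = 30 Ω
  L: Z = jωL = j·314.2·0.0782 = 0 + j24.57 Ω
  C: Z = 1/(jωC) = -j/(ω·C) = 0 - j6.816e+04 Ω
Step 3 — Parallel branch: L || C = 1/(1/L + 1/C) = 0 + j24.58 Ω.
Step 4 — Series with R1: Z_total = R1 + (L || C) = 30 + j24.58 Ω = 38.78∠39.3° Ω.
Step 5 — Source phasor: V = 9∠101.1° V = -1.733 + j8.832 V.
Step 6 — Current: I = V / Z = 0.1098 + j0.2045 A = 0.2321∠61.8° A.
Step 7 — Complex power: S = V·I* = 1.616 + j1.324 VA.
Step 8 — Real power: P = Re(S) = 1.616 W.
Step 9 — Reactive power: Q = Im(S) = 1.324 VAR.
Step 10 — Apparent power: |S| = 2.089 VA.
Step 11 — Power factor: PF = P/|S| = 0.7736 (lagging).

(a) P = 1.616 W  (b) Q = 1.324 VAR  (c) S = 2.089 VA  (d) PF = 0.7736 (lagging)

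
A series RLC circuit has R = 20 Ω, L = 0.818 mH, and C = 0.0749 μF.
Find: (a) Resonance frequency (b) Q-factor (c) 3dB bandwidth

Step 1 — Resonance: ω₀ = 1/√(LC) = 1/√(0.000818·7.49e-08) = 1.278e+05 rad/s.
Step 2 — f₀ = ω₀/(2π) = 2.033e+04 Hz.
Step 3 — Series Q: Q = ω₀L/R = 1.278e+05·0.000818/20 = 5.225.
Step 4 — Bandwidth: Δω = ω₀/Q = 2.445e+04 rad/s; BW = Δω/(2π) = 3891 Hz.

(a) f₀ = 2.033e+04 Hz  (b) Q = 5.225  (c) BW = 3891 Hz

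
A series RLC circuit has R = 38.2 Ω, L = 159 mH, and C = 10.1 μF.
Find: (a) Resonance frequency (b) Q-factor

Step 1 — Resonance condition Im(Z)=0 gives ω₀ = 1/√(LC).
Step 2 — ω₀ = 1/√(0.159·1.01e-05) = 789.1 rad/s.
Step 3 — f₀ = ω₀/(2π) = 125.6 Hz.
Step 4 — Series Q: Q = ω₀L/R = 789.1·0.159/38.2 = 3.285.

(a) f₀ = 125.6 Hz  (b) Q = 3.285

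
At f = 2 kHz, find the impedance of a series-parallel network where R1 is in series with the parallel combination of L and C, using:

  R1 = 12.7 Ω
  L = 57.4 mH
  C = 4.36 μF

Step 1 — Angular frequency: ω = 2π·f = 2π·2000 = 1.257e+04 rad/s.
Step 2 — Component impedances:
  R1: Z = R = 12.7 Ω
  L: Z = jωL = j·1.257e+04·0.0574 = 0 + j721.3 Ω
  C: Z = 1/(jωC) = -j/(ω·C) = 0 - j18.25 Ω
Step 3 — Parallel branch: L || C = 1/(1/L + 1/C) = 0 - j18.73 Ω.
Step 4 — Series with R1: Z_total = R1 + (L || C) = 12.7 - j18.73 Ω = 22.63∠-55.9° Ω.

Z = 12.7 - j18.73 Ω = 22.63∠-55.9° Ω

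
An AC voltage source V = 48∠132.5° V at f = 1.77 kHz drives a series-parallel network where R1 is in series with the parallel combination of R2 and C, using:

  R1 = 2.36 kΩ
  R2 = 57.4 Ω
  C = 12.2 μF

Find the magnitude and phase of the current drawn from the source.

Step 1 — Angular frequency: ω = 2π·f = 2π·1770 = 1.112e+04 rad/s.
Step 2 — Component impedances:
  R1: Z = R = 2360 Ω
  R2: Z = R = 57.4 Ω
  C: Z = 1/(jωC) = -j/(ω·C) = 0 - j7.37 Ω
Step 3 — Parallel branch: R2 || C = 1/(1/R2 + 1/C) = 0.931 - j7.251 Ω.
Step 4 — Series with R1: Z_total = R1 + (R2 || C) = 2361 - j7.251 Ω = 2361∠-0.2° Ω.
Step 5 — Source phasor: V = 48∠132.5° V = -32.43 + j35.39 V.
Step 6 — Ohm's law: I = V / Z_total = (-32.43 + j35.39) / (2361 - j7.251) = -0.01378 + j0.01495 A.
Step 7 — Convert to polar: |I| = 0.02033 A, ∠I = 132.7°.

I = 0.02033∠132.7° A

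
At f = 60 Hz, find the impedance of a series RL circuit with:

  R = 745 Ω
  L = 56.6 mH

Step 1 — Angular frequency: ω = 2π·f = 2π·60 = 377 rad/s.
Step 2 — Component impedances:
  R: Z = R = 745 Ω
  L: Z = jωL = j·377·0.0566 = 0 + j21.34 Ω
Step 3 — Series combination: Z_total = R + L = 745 + j21.34 Ω = 745.3∠1.6° Ω.

Z = 745 + j21.34 Ω = 745.3∠1.6° Ω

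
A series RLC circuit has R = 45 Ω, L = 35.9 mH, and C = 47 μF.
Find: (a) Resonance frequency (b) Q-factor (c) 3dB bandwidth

Step 1 — Resonance: ω₀ = 1/√(LC) = 1/√(0.0359·4.7e-05) = 769.8 rad/s.
Step 2 — f₀ = ω₀/(2π) = 122.5 Hz.
Step 3 — Series Q: Q = ω₀L/R = 769.8·0.0359/45 = 0.6142.
Step 4 — Bandwidth: Δω = ω₀/Q = 1253 rad/s; BW = Δω/(2π) = 199.5 Hz.

(a) f₀ = 122.5 Hz  (b) Q = 0.6142  (c) BW = 199.5 Hz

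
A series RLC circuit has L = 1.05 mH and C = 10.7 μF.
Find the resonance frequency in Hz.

Step 1 — Resonance condition Im(Z)=0 gives ω₀ = 1/√(LC).
Step 2 — ω₀ = 1/√(0.00105·1.07e-05) = 9434 rad/s.
Step 3 — f₀ = ω₀/(2π) = 1502 Hz.

f₀ = 1502 Hz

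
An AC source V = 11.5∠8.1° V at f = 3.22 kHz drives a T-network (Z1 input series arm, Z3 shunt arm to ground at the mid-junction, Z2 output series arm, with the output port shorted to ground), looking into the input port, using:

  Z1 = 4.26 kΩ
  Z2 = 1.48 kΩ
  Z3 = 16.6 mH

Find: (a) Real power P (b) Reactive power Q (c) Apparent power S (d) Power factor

Step 1 — Angular frequency: ω = 2π·f = 2π·3220 = 2.023e+04 rad/s.
Step 2 — Component impedances:
  Z1: Z = R = 4260 Ω
  Z2: Z = R = 1480 Ω
  Z3: Z = jωL = j·2.023e+04·0.0166 = 0 + j335.8 Ω
Step 3 — With the output port shorted to ground, the output series arm Z2 runs from the junction to ground; the shunt arm Z3 also runs from the junction to ground. They appear in parallel: Z3 || Z2 = 72.48 + j319.4 Ω.
Step 4 — Series with input arm Z1: Z_in = Z1 + (Z3 || Z2) = 4332 + j319.4 Ω = 4344∠4.2° Ω.
Step 5 — Source phasor: V = 11.5∠8.1° V = 11.39 + j1.62 V.
Step 6 — Current: I = V / Z = 0.002641 + j0.0001793 A = 0.002647∠3.9° A.
Step 7 — Complex power: S = V·I* = 0.03036 + j0.002238 VA.
Step 8 — Real power: P = Re(S) = 0.03036 W.
Step 9 — Reactive power: Q = Im(S) = 0.002238 VAR.
Step 10 — Apparent power: |S| = 0.03044 VA.
Step 11 — Power factor: PF = P/|S| = 0.9973 (lagging).

(a) P = 0.03036 W  (b) Q = 0.002238 VAR  (c) S = 0.03044 VA  (d) PF = 0.9973 (lagging)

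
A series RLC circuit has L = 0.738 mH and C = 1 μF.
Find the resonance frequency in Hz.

Step 1 — Resonance condition Im(Z)=0 gives ω₀ = 1/√(LC).
Step 2 — ω₀ = 1/√(0.000738·1e-06) = 3.681e+04 rad/s.
Step 3 — f₀ = ω₀/(2π) = 5859 Hz.

f₀ = 5859 Hz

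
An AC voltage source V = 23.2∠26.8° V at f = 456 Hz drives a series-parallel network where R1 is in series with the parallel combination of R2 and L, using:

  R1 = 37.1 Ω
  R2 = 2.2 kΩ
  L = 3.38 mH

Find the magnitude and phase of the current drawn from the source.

Step 1 — Angular frequency: ω = 2π·f = 2π·456 = 2865 rad/s.
Step 2 — Component impedances:
  R1: Z = R = 37.1 Ω
  R2: Z = R = 2200 Ω
  L: Z = jωL = j·2865·0.00338 = 0 + j9.684 Ω
Step 3 — Parallel branch: R2 || L = 1/(1/R2 + 1/L) = 0.04263 + j9.684 Ω.
Step 4 — Series with R1: Z_total = R1 + (R2 || L) = 37.14 + j9.684 Ω = 38.38∠14.6° Ω.
Step 5 — Source phasor: V = 23.2∠26.8° V = 20.71 + j10.46 V.
Step 6 — Ohm's law: I = V / Z_total = (20.71 + j10.46) / (37.14 + j9.684) = 0.5908 + j0.1276 A.
Step 7 — Convert to polar: |I| = 0.6044 A, ∠I = 12.2°.

I = 0.6044∠12.2° A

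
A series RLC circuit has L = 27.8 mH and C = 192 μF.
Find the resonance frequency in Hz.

Step 1 — Resonance condition Im(Z)=0 gives ω₀ = 1/√(LC).
Step 2 — ω₀ = 1/√(0.0278·0.000192) = 432.8 rad/s.
Step 3 — f₀ = ω₀/(2π) = 68.89 Hz.

f₀ = 68.89 Hz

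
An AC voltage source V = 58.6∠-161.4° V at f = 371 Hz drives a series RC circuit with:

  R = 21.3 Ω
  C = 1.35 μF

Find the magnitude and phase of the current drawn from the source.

Step 1 — Angular frequency: ω = 2π·f = 2π·371 = 2331 rad/s.
Step 2 — Component impedances:
  R: Z = R = 21.3 Ω
  C: Z = 1/(jωC) = -j/(ω·C) = 0 - j317.8 Ω
Step 3 — Series combination: Z_total = R + C = 21.3 - j317.8 Ω = 318.5∠-86.2° Ω.
Step 4 — Source phasor: V = 58.6∠-161.4° V = -55.54 - j18.69 V.
Step 5 — Ohm's law: I = V / Z_total = (-55.54 - j18.69) / (21.3 - j317.8) = 0.04689 - j0.1779 A.
Step 6 — Convert to polar: |I| = 0.184 A, ∠I = -75.2°.

I = 0.184∠-75.2° A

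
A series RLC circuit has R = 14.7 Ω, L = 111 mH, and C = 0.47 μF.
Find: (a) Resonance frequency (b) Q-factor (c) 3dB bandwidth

Step 1 — Resonance: ω₀ = 1/√(LC) = 1/√(0.111·4.7e-07) = 4378 rad/s.
Step 2 — f₀ = ω₀/(2π) = 696.8 Hz.
Step 3 — Series Q: Q = ω₀L/R = 4378·0.111/14.7 = 33.06.
Step 4 — Bandwidth: Δω = ω₀/Q = 132.4 rad/s; BW = Δω/(2π) = 21.08 Hz.

(a) f₀ = 696.8 Hz  (b) Q = 33.06  (c) BW = 21.08 Hz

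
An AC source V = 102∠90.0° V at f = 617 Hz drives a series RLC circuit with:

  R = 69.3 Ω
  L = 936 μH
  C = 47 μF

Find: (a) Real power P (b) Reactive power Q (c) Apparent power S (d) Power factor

Step 1 — Angular frequency: ω = 2π·f = 2π·617 = 3877 rad/s.
Step 2 — Component impedances:
  R: Z = R = 69.3 Ω
  L: Z = jωL = j·3877·0.000936 = 0 + j3.629 Ω
  C: Z = 1/(jωC) = -j/(ω·C) = 0 - j5.488 Ω
Step 3 — Series combination: Z_total = R + L + C = 69.3 - j1.86 Ω = 69.32∠-1.5° Ω.
Step 4 — Source phasor: V = 102∠90.0° V = 0 + j102 V.
Step 5 — Current: I = V / Z = -0.03947 + j1.471 A = 1.471∠91.5° A.
Step 6 — Complex power: S = V·I* = 150 - j4.026 VA.
Step 7 — Real power: P = Re(S) = 150 W.
Step 8 — Reactive power: Q = Im(S) = -4.026 VAR.
Step 9 — Apparent power: |S| = 150.1 VA.
Step 10 — Power factor: PF = P/|S| = 0.9996 (leading).

(a) P = 150 W  (b) Q = -4.026 VAR  (c) S = 150.1 VA  (d) PF = 0.9996 (leading)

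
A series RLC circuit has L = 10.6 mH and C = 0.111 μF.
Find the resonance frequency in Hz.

Step 1 — Resonance condition Im(Z)=0 gives ω₀ = 1/√(LC).
Step 2 — ω₀ = 1/√(0.0106·1.11e-07) = 2.915e+04 rad/s.
Step 3 — f₀ = ω₀/(2π) = 4640 Hz.

f₀ = 4640 Hz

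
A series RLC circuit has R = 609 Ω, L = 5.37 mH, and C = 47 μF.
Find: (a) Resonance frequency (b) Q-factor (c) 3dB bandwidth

Step 1 — Resonance: ω₀ = 1/√(LC) = 1/√(0.00537·4.7e-05) = 1991 rad/s.
Step 2 — f₀ = ω₀/(2π) = 316.8 Hz.
Step 3 — Series Q: Q = ω₀L/R = 1991·0.00537/609 = 0.01755.
Step 4 — Bandwidth: Δω = ω₀/Q = 1.134e+05 rad/s; BW = Δω/(2π) = 1.805e+04 Hz.

(a) f₀ = 316.8 Hz  (b) Q = 0.01755  (c) BW = 1.805e+04 Hz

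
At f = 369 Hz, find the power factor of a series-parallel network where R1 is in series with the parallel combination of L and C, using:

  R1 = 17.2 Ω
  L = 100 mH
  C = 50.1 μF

Step 1 — Angular frequency: ω = 2π·f = 2π·369 = 2318 rad/s.
Step 2 — Component impedances:
  R1: Z = R = 17.2 Ω
  L: Z = jωL = j·2318·0.1 = 0 + j231.8 Ω
  C: Z = 1/(jωC) = -j/(ω·C) = 0 - j8.609 Ω
Step 3 — Parallel branch: L || C = 1/(1/L + 1/C) = 0 - j8.941 Ω.
Step 4 — Series with R1: Z_total = R1 + (L || C) = 17.2 - j8.941 Ω = 19.39∠-27.5° Ω.
Step 5 — Power factor: PF = cos(φ) = Re(Z)/|Z| = 17.2/19.385 = 0.8873.
Step 6 — Type: Im(Z) = -8.941 ⇒ leading (phase φ = -27.5°).

PF = 0.8873 (leading, φ = -27.5°)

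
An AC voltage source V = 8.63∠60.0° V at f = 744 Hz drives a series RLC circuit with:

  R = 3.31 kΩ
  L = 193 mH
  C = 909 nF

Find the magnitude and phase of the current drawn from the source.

Step 1 — Angular frequency: ω = 2π·f = 2π·744 = 4675 rad/s.
Step 2 — Component impedances:
  R: Z = R = 3310 Ω
  L: Z = jωL = j·4675·0.193 = 0 + j902.2 Ω
  C: Z = 1/(jωC) = -j/(ω·C) = 0 - j235.3 Ω
Step 3 — Series combination: Z_total = R + L + C = 3310 + j666.9 Ω = 3377∠11.4° Ω.
Step 4 — Source phasor: V = 8.63∠60.0° V = 4.315 + j7.474 V.
Step 5 — Ohm's law: I = V / Z_total = (4.315 + j7.474) / (3310 + j666.9) = 0.00169 + j0.001917 A.
Step 6 — Convert to polar: |I| = 0.002556 A, ∠I = 48.6°.

I = 0.002556∠48.6° A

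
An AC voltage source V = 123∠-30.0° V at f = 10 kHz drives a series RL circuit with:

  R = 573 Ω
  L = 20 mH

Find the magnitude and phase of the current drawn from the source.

Step 1 — Angular frequency: ω = 2π·f = 2π·1e+04 = 6.283e+04 rad/s.
Step 2 — Component impedances:
  R: Z = R = 573 Ω
  L: Z = jωL = j·6.283e+04·0.02 = 0 + j1257 Ω
Step 3 — Series combination: Z_total = R + L = 573 + j1257 Ω = 1381∠65.5° Ω.
Step 4 — Source phasor: V = 123∠-30.0° V = 106.5 - j61.5 V.
Step 5 — Ohm's law: I = V / Z_total = (106.5 - j61.5) / (573 + j1257) = -0.008517 - j0.08865 A.
Step 6 — Convert to polar: |I| = 0.08906 A, ∠I = -95.5°.

I = 0.08906∠-95.5° A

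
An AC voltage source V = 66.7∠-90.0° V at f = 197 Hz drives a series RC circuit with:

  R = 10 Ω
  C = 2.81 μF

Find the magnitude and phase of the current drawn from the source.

Step 1 — Angular frequency: ω = 2π·f = 2π·197 = 1238 rad/s.
Step 2 — Component impedances:
  R: Z = R = 10 Ω
  C: Z = 1/(jωC) = -j/(ω·C) = 0 - j287.5 Ω
Step 3 — Series combination: Z_total = R + C = 10 - j287.5 Ω = 287.7∠-88.0° Ω.
Step 4 — Source phasor: V = 66.7∠-90.0° V = 0 - j66.7 V.
Step 5 — Ohm's law: I = V / Z_total = (0 - j66.7) / (10 - j287.5) = 0.2317 - j0.008059 A.
Step 6 — Convert to polar: |I| = 0.2319 A, ∠I = -2.0°.

I = 0.2319∠-2.0° A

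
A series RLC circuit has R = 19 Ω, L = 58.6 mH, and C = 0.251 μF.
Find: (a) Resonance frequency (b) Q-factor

Step 1 — Resonance condition Im(Z)=0 gives ω₀ = 1/√(LC).
Step 2 — ω₀ = 1/√(0.0586·2.51e-07) = 8245 rad/s.
Step 3 — f₀ = ω₀/(2π) = 1312 Hz.
Step 4 — Series Q: Q = ω₀L/R = 8245·0.0586/19 = 25.43.

(a) f₀ = 1312 Hz  (b) Q = 25.43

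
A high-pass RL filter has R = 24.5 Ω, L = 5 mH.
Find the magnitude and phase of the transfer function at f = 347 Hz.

Step 1 — Angular frequency: ω = 2π·347 = 2180 rad/s.
Step 2 — Transfer function: H(jω) = jωL/(R + jωL).
Step 3 — Numerator jωL = j·10.9; denominator R + jωL = 24.5 + j10.9.
Step 4 — H = 0.1653 + j0.3714.
Step 5 — Magnitude: |H| = 0.4065 (-7.8 dB); phase: φ = 66.0°.

|H| = 0.4065 (-7.8 dB), φ = 66.0°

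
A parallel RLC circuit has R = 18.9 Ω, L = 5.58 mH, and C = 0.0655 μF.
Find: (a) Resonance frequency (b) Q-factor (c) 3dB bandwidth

Step 1 — Resonance: ω₀ = 1/√(LC) = 1/√(0.00558·6.55e-08) = 5.231e+04 rad/s.
Step 2 — f₀ = ω₀/(2π) = 8325 Hz.
Step 3 — Parallel Q: Q = R/(ω₀L) = 18.9/(5.231e+04·0.00558) = 0.06475.
Step 4 — Bandwidth: Δω = ω₀/Q = 8.078e+05 rad/s; BW = Δω/(2π) = 1.286e+05 Hz.

(a) f₀ = 8325 Hz  (b) Q = 0.06475  (c) BW = 1.286e+05 Hz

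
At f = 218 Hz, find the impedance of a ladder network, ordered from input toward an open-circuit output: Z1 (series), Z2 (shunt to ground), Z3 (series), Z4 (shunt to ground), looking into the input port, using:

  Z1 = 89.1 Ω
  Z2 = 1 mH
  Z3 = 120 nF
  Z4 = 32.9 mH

Step 1 — Angular frequency: ω = 2π·f = 2π·218 = 1370 rad/s.
Step 2 — Component impedances:
  Z1: Z = R = 89.1 Ω
  Z2: Z = jωL = j·1370·0.001 = 0 + j1.37 Ω
  Z3: Z = 1/(jωC) = -j/(ω·C) = 0 - j6084 Ω
  Z4: Z = jωL = j·1370·0.0329 = 0 + j45.06 Ω
Step 3 — Ladder network (open output): work backward from the far end, alternating series and parallel combinations. Z_in = 89.1 + j1.37 Ω = 89.11∠0.9° Ω.

Z = 89.1 + j1.37 Ω = 89.11∠0.9° Ω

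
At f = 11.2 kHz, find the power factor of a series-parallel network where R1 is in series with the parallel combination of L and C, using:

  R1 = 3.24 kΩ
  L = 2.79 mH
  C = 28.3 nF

Step 1 — Angular frequency: ω = 2π·f = 2π·1.12e+04 = 7.037e+04 rad/s.
Step 2 — Component impedances:
  R1: Z = R = 3240 Ω
  L: Z = jωL = j·7.037e+04·0.00279 = 0 + j196.3 Ω
  C: Z = 1/(jωC) = -j/(ω·C) = 0 - j502.1 Ω
Step 3 — Parallel branch: L || C = 1/(1/L + 1/C) = 0 + j322.4 Ω.
Step 4 — Series with R1: Z_total = R1 + (L || C) = 3240 + j322.4 Ω = 3256∠5.7° Ω.
Step 5 — Power factor: PF = cos(φ) = Re(Z)/|Z| = 3240/3256 = 0.9951.
Step 6 — Type: Im(Z) = 322.4 ⇒ lagging (phase φ = 5.7°).

PF = 0.9951 (lagging, φ = 5.7°)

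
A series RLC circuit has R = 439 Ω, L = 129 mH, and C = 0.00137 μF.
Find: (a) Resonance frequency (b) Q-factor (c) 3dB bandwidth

Step 1 — Resonance: ω₀ = 1/√(LC) = 1/√(0.129·1.37e-09) = 7.522e+04 rad/s.
Step 2 — f₀ = ω₀/(2π) = 1.197e+04 Hz.
Step 3 — Series Q: Q = ω₀L/R = 7.522e+04·0.129/439 = 22.1.
Step 4 — Bandwidth: Δω = ω₀/Q = 3403 rad/s; BW = Δω/(2π) = 541.6 Hz.

(a) f₀ = 1.197e+04 Hz  (b) Q = 22.1  (c) BW = 541.6 Hz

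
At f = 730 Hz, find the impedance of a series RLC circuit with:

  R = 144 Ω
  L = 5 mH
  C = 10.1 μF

Step 1 — Angular frequency: ω = 2π·f = 2π·730 = 4587 rad/s.
Step 2 — Component impedances:
  R: Z = R = 144 Ω
  L: Z = jωL = j·4587·0.005 = 0 + j22.93 Ω
  C: Z = 1/(jωC) = -j/(ω·C) = 0 - j21.59 Ω
Step 3 — Series combination: Z_total = R + L + C = 144 + j1.347 Ω = 144∠0.5° Ω.

Z = 144 + j1.347 Ω = 144∠0.5° Ω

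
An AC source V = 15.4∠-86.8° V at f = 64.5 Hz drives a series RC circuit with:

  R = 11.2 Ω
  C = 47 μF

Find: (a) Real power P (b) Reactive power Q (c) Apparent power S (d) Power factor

Step 1 — Angular frequency: ω = 2π·f = 2π·64.5 = 405.3 rad/s.
Step 2 — Component impedances:
  R: Z = R = 11.2 Ω
  C: Z = 1/(jωC) = -j/(ω·C) = 0 - j52.5 Ω
Step 3 — Series combination: Z_total = R + C = 11.2 - j52.5 Ω = 53.68∠-78.0° Ω.
Step 4 — Source phasor: V = 15.4∠-86.8° V = 0.8597 - j15.38 V.
Step 5 — Current: I = V / Z = 0.2835 - j0.0441 A = 0.2869∠-8.8° A.
Step 6 — Complex power: S = V·I* = 0.9217 - j4.321 VA.
Step 7 — Real power: P = Re(S) = 0.9217 W.
Step 8 — Reactive power: Q = Im(S) = -4.321 VAR.
Step 9 — Apparent power: |S| = 4.418 VA.
Step 10 — Power factor: PF = P/|S| = 0.2086 (leading).

(a) P = 0.9217 W  (b) Q = -4.321 VAR  (c) S = 4.418 VA  (d) PF = 0.2086 (leading)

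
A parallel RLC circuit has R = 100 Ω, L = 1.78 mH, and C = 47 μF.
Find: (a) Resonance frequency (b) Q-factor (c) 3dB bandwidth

Step 1 — Resonance: ω₀ = 1/√(LC) = 1/√(0.00178·4.7e-05) = 3457 rad/s.
Step 2 — f₀ = ω₀/(2π) = 550.3 Hz.
Step 3 — Parallel Q: Q = R/(ω₀L) = 100/(3457·0.00178) = 16.25.
Step 4 — Bandwidth: Δω = ω₀/Q = 212.8 rad/s; BW = Δω/(2π) = 33.86 Hz.

(a) f₀ = 550.3 Hz  (b) Q = 16.25  (c) BW = 33.86 Hz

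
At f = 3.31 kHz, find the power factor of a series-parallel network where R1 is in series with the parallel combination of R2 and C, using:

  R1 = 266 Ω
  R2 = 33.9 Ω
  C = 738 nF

Step 1 — Angular frequency: ω = 2π·f = 2π·3310 = 2.08e+04 rad/s.
Step 2 — Component impedances:
  R1: Z = R = 266 Ω
  R2: Z = R = 33.9 Ω
  C: Z = 1/(jωC) = -j/(ω·C) = 0 - j65.15 Ω
Step 3 — Parallel branch: R2 || C = 1/(1/R2 + 1/C) = 26.68 - j13.88 Ω.
Step 4 — Series with R1: Z_total = R1 + (R2 || C) = 292.7 - j13.88 Ω = 293∠-2.7° Ω.
Step 5 — Power factor: PF = cos(φ) = Re(Z)/|Z| = 292.68/293.01 = 0.9989.
Step 6 — Type: Im(Z) = -13.88 ⇒ leading (phase φ = -2.7°).

PF = 0.9989 (leading, φ = -2.7°)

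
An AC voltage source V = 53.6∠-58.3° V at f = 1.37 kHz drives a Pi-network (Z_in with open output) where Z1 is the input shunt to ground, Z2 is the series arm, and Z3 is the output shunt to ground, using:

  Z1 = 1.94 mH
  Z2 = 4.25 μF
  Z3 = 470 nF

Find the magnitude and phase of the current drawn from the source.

Step 1 — Angular frequency: ω = 2π·f = 2π·1370 = 8608 rad/s.
Step 2 — Component impedances:
  Z1: Z = jωL = j·8608·0.00194 = 0 + j16.7 Ω
  Z2: Z = 1/(jωC) = -j/(ω·C) = 0 - j27.33 Ω
  Z3: Z = 1/(jωC) = -j/(ω·C) = 0 - j247.2 Ω
Step 3 — With open output, the series arm Z2 and the output shunt Z3 appear in series to ground: Z2 + Z3 = 0 - j274.5 Ω.
Step 4 — Parallel with input shunt Z1: Z_in = Z1 || (Z2 + Z3) = 0 + j17.78 Ω = 17.78∠90.0° Ω.
Step 5 — Source phasor: V = 53.6∠-58.3° V = 28.17 - j45.6 V.
Step 6 — Ohm's law: I = V / Z_total = (28.17 - j45.6) / (0 + j17.78) = -2.565 - j1.584 A.
Step 7 — Convert to polar: |I| = 3.014 A, ∠I = -148.3°.

I = 3.014∠-148.3° A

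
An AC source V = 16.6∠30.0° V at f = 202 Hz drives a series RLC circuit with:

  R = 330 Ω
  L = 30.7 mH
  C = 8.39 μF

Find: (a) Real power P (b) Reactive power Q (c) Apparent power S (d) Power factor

Step 1 — Angular frequency: ω = 2π·f = 2π·202 = 1269 rad/s.
Step 2 — Component impedances:
  R: Z = R = 330 Ω
  L: Z = jωL = j·1269·0.0307 = 0 + j38.96 Ω
  C: Z = 1/(jωC) = -j/(ω·C) = 0 - j93.91 Ω
Step 3 — Series combination: Z_total = R + L + C = 330 - j54.94 Ω = 334.5∠-9.5° Ω.
Step 4 — Source phasor: V = 16.6∠30.0° V = 14.38 + j8.3 V.
Step 5 — Current: I = V / Z = 0.03831 + j0.03153 A = 0.04962∠39.5° A.
Step 6 — Complex power: S = V·I* = 0.8125 - j0.1353 VA.
Step 7 — Real power: P = Re(S) = 0.8125 W.
Step 8 — Reactive power: Q = Im(S) = -0.1353 VAR.
Step 9 — Apparent power: |S| = 0.8237 VA.
Step 10 — Power factor: PF = P/|S| = 0.9864 (leading).

(a) P = 0.8125 W  (b) Q = -0.1353 VAR  (c) S = 0.8237 VA  (d) PF = 0.9864 (leading)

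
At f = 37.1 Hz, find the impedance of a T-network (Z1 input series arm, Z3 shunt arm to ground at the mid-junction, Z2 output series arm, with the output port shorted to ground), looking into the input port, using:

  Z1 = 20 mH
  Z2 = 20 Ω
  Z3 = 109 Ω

Step 1 — Angular frequency: ω = 2π·f = 2π·37.1 = 233.1 rad/s.
Step 2 — Component impedances:
  Z1: Z = jωL = j·233.1·0.02 = 0 + j4.662 Ω
  Z2: Z = R = 20 Ω
  Z3: Z = R = 109 Ω
Step 3 — With the output port shorted to ground, the output series arm Z2 runs from the junction to ground; the shunt arm Z3 also runs from the junction to ground. They appear in parallel: Z3 || Z2 = 16.9 Ω.
Step 4 — Series with input arm Z1: Z_in = Z1 + (Z3 || Z2) = 16.9 + j4.662 Ω = 17.53∠15.4° Ω.

Z = 16.9 + j4.662 Ω = 17.53∠15.4° Ω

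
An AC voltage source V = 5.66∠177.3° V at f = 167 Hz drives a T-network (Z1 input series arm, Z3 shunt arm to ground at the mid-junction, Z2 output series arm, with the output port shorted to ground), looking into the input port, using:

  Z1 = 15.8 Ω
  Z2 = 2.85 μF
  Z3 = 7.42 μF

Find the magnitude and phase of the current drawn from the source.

Step 1 — Angular frequency: ω = 2π·f = 2π·167 = 1049 rad/s.
Step 2 — Component impedances:
  Z1: Z = R = 15.8 Ω
  Z2: Z = 1/(jωC) = -j/(ω·C) = 0 - j334.4 Ω
  Z3: Z = 1/(jωC) = -j/(ω·C) = 0 - j128.4 Ω
Step 3 — With the output port shorted to ground, the output series arm Z2 runs from the junction to ground; the shunt arm Z3 also runs from the junction to ground. They appear in parallel: Z3 || Z2 = 0 - j92.8 Ω.
Step 4 — Series with input arm Z1: Z_in = Z1 + (Z3 || Z2) = 15.8 - j92.8 Ω = 94.13∠-80.3° Ω.
Step 5 — Source phasor: V = 5.66∠177.3° V = -5.654 + j0.2666 V.
Step 6 — Ohm's law: I = V / Z_total = (-5.654 + j0.2666) / (15.8 - j92.8) = -0.01287 - j0.05873 A.
Step 7 — Convert to polar: |I| = 0.06013 A, ∠I = -102.4°.

I = 0.06013∠-102.4° A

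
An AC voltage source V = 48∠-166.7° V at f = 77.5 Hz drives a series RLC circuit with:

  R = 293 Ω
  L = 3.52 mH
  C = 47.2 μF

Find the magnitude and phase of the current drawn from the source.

Step 1 — Angular frequency: ω = 2π·f = 2π·77.5 = 486.9 rad/s.
Step 2 — Component impedances:
  R: Z = R = 293 Ω
  L: Z = jωL = j·486.9·0.00352 = 0 + j1.714 Ω
  C: Z = 1/(jωC) = -j/(ω·C) = 0 - j43.51 Ω
Step 3 — Series combination: Z_total = R + L + C = 293 - j41.79 Ω = 296∠-8.1° Ω.
Step 4 — Source phasor: V = 48∠-166.7° V = -46.71 - j11.04 V.
Step 5 — Ohm's law: I = V / Z_total = (-46.71 - j11.04) / (293 - j41.79) = -0.151 - j0.05922 A.
Step 6 — Convert to polar: |I| = 0.1622 A, ∠I = -158.6°.

I = 0.1622∠-158.6° A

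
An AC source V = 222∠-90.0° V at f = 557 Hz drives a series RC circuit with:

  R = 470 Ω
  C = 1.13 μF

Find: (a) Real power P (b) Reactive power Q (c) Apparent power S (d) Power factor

Step 1 — Angular frequency: ω = 2π·f = 2π·557 = 3500 rad/s.
Step 2 — Component impedances:
  R: Z = R = 470 Ω
  C: Z = 1/(jωC) = -j/(ω·C) = 0 - j252.9 Ω
Step 3 — Series combination: Z_total = R + C = 470 - j252.9 Ω = 533.7∠-28.3° Ω.
Step 4 — Source phasor: V = 222∠-90.0° V = 0 - j222 V.
Step 5 — Current: I = V / Z = 0.1971 - j0.3663 A = 0.416∠-61.7° A.
Step 6 — Complex power: S = V·I* = 81.32 - j43.75 VA.
Step 7 — Real power: P = Re(S) = 81.32 W.
Step 8 — Reactive power: Q = Im(S) = -43.75 VAR.
Step 9 — Apparent power: |S| = 92.34 VA.
Step 10 — Power factor: PF = P/|S| = 0.8806 (leading).

(a) P = 81.32 W  (b) Q = -43.75 VAR  (c) S = 92.34 VA  (d) PF = 0.8806 (leading)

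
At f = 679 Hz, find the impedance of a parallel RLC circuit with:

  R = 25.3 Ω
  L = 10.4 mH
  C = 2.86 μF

Step 1 — Angular frequency: ω = 2π·f = 2π·679 = 4266 rad/s.
Step 2 — Component impedances:
  R: Z = R = 25.3 Ω
  L: Z = jωL = j·4266·0.0104 = 0 + j44.37 Ω
  C: Z = 1/(jωC) = -j/(ω·C) = 0 - j81.96 Ω
Step 3 — Parallel combination: 1/Z_total = 1/R + 1/L + 1/C; Z_total = 23.68 + j6.193 Ω = 24.48∠14.7° Ω.

Z = 23.68 + j6.193 Ω = 24.48∠14.7° Ω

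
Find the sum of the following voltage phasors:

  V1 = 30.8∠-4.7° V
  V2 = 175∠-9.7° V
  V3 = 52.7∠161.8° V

Step 1 — Convert each phasor to rectangular form:
  V1 = 30.8·(cos(-4.7°) + j·sin(-4.7°)) = 30.7 - j2.524 V
  V2 = 175·(cos(-9.7°) + j·sin(-9.7°)) = 172.5 - j29.49 V
  V3 = 52.7·(cos(161.8°) + j·sin(161.8°)) = -50.06 + j16.46 V
Step 2 — Sum components: V_total = 153.1 - j15.55 V.
Step 3 — Convert to polar: |V_total| = 153.9 V, ∠V_total = -5.8°.

V_total = 153.9∠-5.8° V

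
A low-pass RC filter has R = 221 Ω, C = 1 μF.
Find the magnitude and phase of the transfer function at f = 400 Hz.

Step 1 — Angular frequency: ω = 2π·400 = 2513 rad/s.
Step 2 — Transfer function: H(jω) = 1/(1 + jωRC).
Step 3 — Denominator: 1 + jωRC = 1 + j·2513·221·1e-06 = 1 + j0.5554.
Step 4 — H = 0.7642 - j0.4245.
Step 5 — Magnitude: |H| = 0.8742 (-1.2 dB); phase: φ = -29.0°.

|H| = 0.8742 (-1.2 dB), φ = -29.0°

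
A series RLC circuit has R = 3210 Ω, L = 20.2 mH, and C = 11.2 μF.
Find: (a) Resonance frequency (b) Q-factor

Step 1 — Resonance condition Im(Z)=0 gives ω₀ = 1/√(LC).
Step 2 — ω₀ = 1/√(0.0202·1.12e-05) = 2102 rad/s.
Step 3 — f₀ = ω₀/(2π) = 334.6 Hz.
Step 4 — Series Q: Q = ω₀L/R = 2102·0.0202/3210 = 0.01323.

(a) f₀ = 334.6 Hz  (b) Q = 0.01323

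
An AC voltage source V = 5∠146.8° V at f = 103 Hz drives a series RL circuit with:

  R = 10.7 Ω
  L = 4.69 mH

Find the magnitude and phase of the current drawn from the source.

Step 1 — Angular frequency: ω = 2π·f = 2π·103 = 647.2 rad/s.
Step 2 — Component impedances:
  R: Z = R = 10.7 Ω
  L: Z = jωL = j·647.2·0.00469 = 0 + j3.035 Ω
Step 3 — Series combination: Z_total = R + L = 10.7 + j3.035 Ω = 11.12∠15.8° Ω.
Step 4 — Source phasor: V = 5∠146.8° V = -4.184 + j2.738 V.
Step 5 — Ohm's law: I = V / Z_total = (-4.184 + j2.738) / (10.7 + j3.035) = -0.2947 + j0.3395 A.
Step 6 — Convert to polar: |I| = 0.4496 A, ∠I = 131.0°.

I = 0.4496∠131.0° A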